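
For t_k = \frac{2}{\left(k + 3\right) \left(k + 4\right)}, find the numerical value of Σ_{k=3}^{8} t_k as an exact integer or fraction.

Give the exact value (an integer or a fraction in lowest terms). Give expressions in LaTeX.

t_(k+1)/t_k = (k + 3)/(k + 5).
Take A(k)=k + 3, B(k)=k + 5, C(k)=1.
Key eq: (k + 3)·f(k+1) = (k + 4)·f(k) + (1).
d = 1 from the (1,1,0) case.
Solving with deg f ≤ 1: f(k) = k/3.
Certificate R = B(k−1)f/C = k*(k + 4)/3 gives s_k = 2*k/(3*(k + 3)).
Check: Δs_k = 2/(k**2 + 7*k + 12). ✓
Sum = s_(9) − s_(3); s_(9) = 1/2, s_(3) = 1/3 ⇒ 1/6.

Σ = 1/6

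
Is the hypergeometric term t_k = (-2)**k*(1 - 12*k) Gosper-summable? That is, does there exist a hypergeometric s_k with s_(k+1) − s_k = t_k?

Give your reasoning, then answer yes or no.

Compute t_(k+1)/t_k: get 2*(-12*k - 11)/(12*k - 1).
Take A(k)=-2, B(k)=1, C(k)=k - 1/12.
Key eq: (-2)·f(k+1) = (1)·f(k) + (k - 1/12).
From deg A=0, deg B=0, deg C=1: d=1.
Solving with deg f ≤ 1: f(k) = -(4*k - 3)/12.
Get s_k = R·t_k = (-2)**k*(4*k - 3) with R(k) = B(k−1)f(k)/C(k) = -(4*k - 3)/(12*k - 1).
Verify: (-2)**k*(1 - 12*k) matches t_k.

Yes. s_k = (-2)**k*(4*k - 3).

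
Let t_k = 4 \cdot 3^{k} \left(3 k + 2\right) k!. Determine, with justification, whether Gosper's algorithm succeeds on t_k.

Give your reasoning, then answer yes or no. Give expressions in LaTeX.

Yes. s_k = 4 \cdot 3^{k} k!.

t_(k+1)/t_k = 3*(k + 1)*(3*k + 5)/(3*k + 2).
Gosper form: A/B · C(k+1)/C(k) with A=3*k + 3, B=1, C=k + 2/3.
f must satisfy (3*k + 3)·f(k+1) − (1)·f(k) = k + 2/3.
Bound: deg f ≤ 0.
Match coefficients ⇒ f(k) = 1/3.
R(k) = B(k−1)·f(k)/C(k) = 1/(3*k + 2); s_k = R·t_k = 4*3**k*factorial(k).
s_(k+1) − s_k = 4*3**k*(3*k + 2)*factorial(k) = t_k.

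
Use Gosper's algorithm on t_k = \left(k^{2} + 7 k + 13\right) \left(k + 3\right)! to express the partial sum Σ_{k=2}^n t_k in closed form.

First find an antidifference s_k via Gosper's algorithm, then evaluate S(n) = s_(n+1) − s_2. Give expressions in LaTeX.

Step 1: r(k) = (k + 4)*(7*k + (k + 1)**2 + 20)/(k**2 + 7*k + 13).
Gosper form: A/B · C(k+1)/C(k) with A=k + 4, B=1, C=k**2 + 7*k + 13.
f must satisfy (k + 4)·f(k+1) − (1)·f(k) = k**2 + 7*k + 13.
deg f ≤ 1 (via 1,0,2).
Solving with deg f ≤ 1: f(k) = k + 3.
So s_k = (B(k−1)f/C)·t_k = ((k + 3)/(k**2 + 7*k + 13))·t_k = (k + 3)*factorial(k + 3).
Check: Δs_k = (k**2 + 7*k + 13)*factorial(k + 3). ✓
Evaluate: s_(n+1) = (n + 4)*factorial(n + 4); subtract s_(2) = 600 ⇒ S(n) = n*factorial(n + 4) + 4*factorial(n + 4) - 600.

S(n) = n \left(n + 4\right)! + 4 \left(n + 4\right)! - 600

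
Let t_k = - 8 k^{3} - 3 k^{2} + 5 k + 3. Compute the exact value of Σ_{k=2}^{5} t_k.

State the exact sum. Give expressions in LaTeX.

Σ = -1872

t_(k+1)/t_k = (8*k**3 + 27*k**2 + 25*k + 3)/(8*k**3 + 3*k**2 - 5*k - 3).
Take A(k)=1, B(k)=1, C(k)=k**3 + 3*k**2/8 - 5*k/8 - 3/8.
Set up (1)·f(k+1) − (1)·f(k) − (k**3 + 3*k**2/8 - 5*k/8 - 3/8) = 0.
Degrees (0,0,3) ⇒ d ≤ 4.
Coefficient equations give f(k) = k**2*(k - 2)*(2*k + 1)/8.
Then R = B(k−1)f/C = k**2*(k - 2)*(2*k + 1)/(8*k**3 + 3*k**2 - 5*k - 3), so s_k = R(k)·t_k = k**2*(-2*k**2 + 3*k + 2).
Verify: -8*k**3 - 3*k**2 + 5*k + 3 matches t_k.
Sum = s_(6) − s_(2); s_(6) = -1872, s_(2) = 0 ⇒ -1872.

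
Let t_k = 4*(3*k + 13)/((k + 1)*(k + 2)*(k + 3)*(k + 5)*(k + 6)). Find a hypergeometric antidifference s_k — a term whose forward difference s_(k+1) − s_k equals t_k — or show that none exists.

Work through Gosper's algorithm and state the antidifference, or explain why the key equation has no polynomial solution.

s_k = 2*k*(k**2 + 8*k + 17)/(5*(k**3 + 8*k**2 + 17*k + 10))

Step 1: r(k) = (k + 1)*(k + 5)*(3*k + 16)/((k + 4)*(k + 7)*(3*k + 13)).
So A=k + 1 and B=k + 7, with C=k**2 + 25*k/3 + 52/3.
Key eq: (k + 1)·f(k+1) = (k + 6)·f(k) + (k**2 + 25*k/3 + 52/3).
d = 5 from the (1,1,2) case.
A polynomial solution: f(k) = k*(k + 3)*(k + 4)*(k**2 + 8*k + 17)/30.
Certificate R = B(k−1)f/C = k*(k + 3)*(k + 6)*(k**2 + 8*k + 17)/(10*(3*k + 13)) gives s_k = 2*k*(k**2 + 8*k + 17)/(5*(k**3 + 8*k**2 + 17*k + 10)).
Verify: 4*(3*k + 13)/(k**5 + 17*k**4 + 107*k**3 + 307*k**2 + 396*k + 180) matches t_k.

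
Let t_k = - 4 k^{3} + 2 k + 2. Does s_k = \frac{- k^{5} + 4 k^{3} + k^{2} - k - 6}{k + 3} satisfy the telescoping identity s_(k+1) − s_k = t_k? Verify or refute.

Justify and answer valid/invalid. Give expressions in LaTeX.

s_(k+1) = (-k - (k + 1)**5 + 4*(k + 1)**3 + (k + 1)**2 - 7)/(k + 4)
s_(k+1) − s_k = (-4*k**5 - 25*k**4 - 32*k**3 + 14*k**2 + 31*k + 15)/(k**2 + 7*k + 12)
(s_(k+1) − s_k) − t_k = (3*k**4 + 14*k**3 - 2*k**2 - 7*k - 9)/(k**2 + 7*k + 12)

Invalid: residual \frac{3 k^{4} + 14 k^{3} - 2 k^{2} - 7 k - 9}{k^{2} + 7 k + 12} ≠ 0.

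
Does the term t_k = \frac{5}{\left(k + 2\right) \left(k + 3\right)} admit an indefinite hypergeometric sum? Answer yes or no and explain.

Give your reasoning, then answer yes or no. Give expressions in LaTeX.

The ratio is (k + 2)/(k + 4).
Take A(k)=k + 2, B(k)=k + 4, C(k)=1.
Solve (k + 2)·f(k+1) − (k + 3)·f(k) = 1.
From deg A=1, deg B=1, deg C=0: d=1.
Solving with deg f ≤ 1: f(k) = k/2.
Then R = B(k−1)f/C = k*(k + 3)/2, so s_k = R(k)·t_k = 5*k/(2*(k + 2)).
s_(k+1) − s_k = 5/(k**2 + 5*k + 6) = t_k.

Yes. s_k = \frac{5 k}{2 \left(k + 2\right)}.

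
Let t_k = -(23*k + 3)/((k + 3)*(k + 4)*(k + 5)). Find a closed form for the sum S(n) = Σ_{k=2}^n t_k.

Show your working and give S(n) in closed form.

The ratio is (k + 3)*(23*k + 26)/((k + 6)*(23*k + 3)).
Gosper form: A/B · C(k+1)/C(k) with A=k + 3, B=k + 6, C=k + 3/23.
Need (k + 3)·f(k+1) − (k + 5)·f(k) = k + 3/23.
Bound: deg f ≤ 2.
A polynomial solution: f(k) = k*(3*k - 2)/23.
Certificate R = B(k−1)f/C = k*(k + 5)*(3*k - 2)/(23*k + 3) gives s_k = k*(2 - 3*k)/((k + 3)*(k + 4)).
Check: Δs_k = (-23*k - 3)/(k**3 + 12*k**2 + 47*k + 60). ✓
Telescope: S(n) = s_(n+1) − s_(2) = (-3*n**2 - 4*n - 1)/(n**2 + 9*n + 20) − (-4/15) = (-41*n**2 - 24*n + 65)/(15*(n**2 + 9*n + 20)).

S(n) = (-41*n**2 - 24*n + 65)/(15*(n**2 + 9*n + 20))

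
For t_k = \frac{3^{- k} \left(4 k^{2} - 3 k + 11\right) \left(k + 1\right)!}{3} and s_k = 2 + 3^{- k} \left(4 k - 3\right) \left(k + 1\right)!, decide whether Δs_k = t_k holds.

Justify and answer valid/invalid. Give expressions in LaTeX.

s_(k+1) = 3**(-k - 1)*(4*k + 1)*factorial(k + 2) + 2
s_(k+1) − s_k = (4*k**2 - 3*k + 11)*factorial(k + 1)/(3*3**k)
(s_(k+1) − s_k) − t_k = 0

valid (s_(k+1) − s_k reduces to t_k)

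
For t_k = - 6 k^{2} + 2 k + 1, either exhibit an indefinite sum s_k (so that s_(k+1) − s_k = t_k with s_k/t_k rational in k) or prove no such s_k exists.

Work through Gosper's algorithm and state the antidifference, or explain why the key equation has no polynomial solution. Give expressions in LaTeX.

Step 1: r(k) = (6*k**2 + 10*k + 3)/(6*k**2 - 2*k - 1).
Take A(k)=1, B(k)=1, C(k)=k**2 - k/3 - 1/6.
f must satisfy (1)·f(k+1) − (1)·f(k) = k**2 - k/3 - 1/6.
From deg A=0, deg B=0, deg C=2: d=3.
Solve for f: f(k) = k*(2*k**2 - 4*k + 1)/6 (degree 3 ≤ 3).
Get s_k = R·t_k = k*(-2*k**2 + 4*k - 1) with R(k) = B(k−1)f(k)/C(k) = k*(2*k**2 - 4*k + 1)/(6*k**2 - 2*k - 1).
Δs = -6*k**2 + 2*k + 1, as required.

s_k = k \left(- 2 k^{2} + 4 k - 1\right)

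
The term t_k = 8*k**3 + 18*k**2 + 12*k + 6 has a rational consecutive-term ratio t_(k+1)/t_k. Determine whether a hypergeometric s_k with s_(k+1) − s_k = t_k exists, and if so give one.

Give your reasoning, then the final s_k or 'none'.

t_(k+1)/t_k = (4*k**3 + 21*k**2 + 36*k + 22)/(4*k**3 + 9*k**2 + 6*k + 3).
A = 1, B = 1, C = k**3 + 9*k**2/4 + 3*k/2 + 3/4.
Set up (1)·f(k+1) − (1)·f(k) − (k**3 + 9*k**2/4 + 3*k/2 + 3/4) = 0.
deg f ≤ 4 (via 0,0,3).
Solve for f: f(k) = k*(2*k**3 + 2*k**2 - k + 3)/8 (degree 4 ≤ 4).
Then R = B(k−1)f/C = k*(2*k**3 + 2*k**2 - k + 3)/(2*(4*k**3 + 9*k**2 + 6*k + 3)), so s_k = R(k)·t_k = k*(2*k**3 + 2*k**2 - k + 3).
Δs = 8*k**3 + 18*k**2 + 12*k + 6, as required.

s_k = k*(2*k**3 + 2*k**2 - k + 3)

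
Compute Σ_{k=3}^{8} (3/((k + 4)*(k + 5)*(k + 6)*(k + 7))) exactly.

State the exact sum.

r(k) = (k + 4)/(k + 8) after simplifying.
Take A(k)=k + 4, B(k)=k + 8, C(k)=1.
Key eq: (k + 4)·f(k+1) = (k + 7)·f(k) + (1).
d = 3 from the (1,1,0) case.
A polynomial solution: f(k) = k*(k**2 + 15*k + 74)/360.
Get s_k = R·t_k = k*(k**2 + 15*k + 74)/(120*(k + 4)*(k + 5)*(k + 6)) with R(k) = B(k−1)f(k)/C(k) = k*(k + 7)*(k**2 + 15*k + 74)/360.
Δs = 3/(k**4 + 22*k**3 + 179*k**2 + 638*k + 840), as required.
Telescoping: Σ = s_(9) − s_(3) = 29/3640 − (2/315) = 53/32760.

Σ = 53/32760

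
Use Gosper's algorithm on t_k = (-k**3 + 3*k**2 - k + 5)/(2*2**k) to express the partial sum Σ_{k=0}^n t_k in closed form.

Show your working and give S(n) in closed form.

S(n) = 2**(-n - 1)*(n**3 + 3*n**2 + 7*n + 5)

Ratio r(k) = (k**3/2 - k - 3)/(k**3 - 3*k**2 + k - 5).
A = 1/2, B = 1, C = k**3 - 3*k**2 + k - 5.
Key eq: (1/2)·f(k+1) = (1)·f(k) + (k**3 - 3*k**2 + k - 5).
From deg A=0, deg B=0, deg C=3: d=3.
Match coefficients ⇒ f(k) = -2*k*(k**2 + 4).
Then R = B(k−1)f/C = -2*k*(k**2 + 4)/(k**3 - 3*k**2 + k - 5), so s_k = R(k)·t_k = k*(k**2 + 4)/2**k.
Verify: (-k**3 + 3*k**2 - k + 5)/(2*2**k) matches t_k.
Telescope: S(n) = s_(n+1) − s_(0) = 2**(-n - 1)*(n**3 + 3*n**2 + 7*n + 5) − (0) = 2**(-n - 1)*(n**3 + 3*n**2 + 7*n + 5).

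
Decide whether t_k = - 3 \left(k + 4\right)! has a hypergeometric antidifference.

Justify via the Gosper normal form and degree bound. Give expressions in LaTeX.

The ratio is k + 5.
Factor: A=k + 5; B=1; C=1.
Set up (k + 5)·f(k+1) − (1)·f(k) − (1) = 0.
d = -1 from the (1,0,0) case.
Bound -1 < 0, so the key equation has no polynomial solution.

No — t_k has no hypergeometric antidifference.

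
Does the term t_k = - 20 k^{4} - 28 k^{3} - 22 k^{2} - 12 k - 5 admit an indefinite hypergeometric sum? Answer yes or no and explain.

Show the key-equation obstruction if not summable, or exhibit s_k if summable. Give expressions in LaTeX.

Yes. s_k = k \left(- 4 k^{4} + 3 k^{3} - 2 k - 2\right).

Step 1: r(k) = (20*k**4 + 108*k**3 + 226*k**2 + 220*k + 87)/(20*k**4 + 28*k**3 + 22*k**2 + 12*k + 5).
A = 1, B = 1, C = k**4 + 7*k**3/5 + 11*k**2/10 + 3*k/5 + 1/4.
f must satisfy (1)·f(k+1) − (1)·f(k) = k**4 + 7*k**3/5 + 11*k**2/10 + 3*k/5 + 1/4.
From deg A=0, deg B=0, deg C=4: d=5.
Coefficient equations give f(k) = k*(4*k**4 - 3*k**3 + 2*k + 2)/20.
Get s_k = R·t_k = k*(-4*k**4 + 3*k**3 - 2*k - 2) with R(k) = B(k−1)f(k)/C(k) = k*(4*k**4 - 3*k**3 + 2*k + 2)/(20*k**4 + 28*k**3 + 22*k**2 + 12*k + 5).
s_(k+1) − s_k = -20*k**4 - 28*k**3 - 22*k**2 - 12*k - 5 = t_k.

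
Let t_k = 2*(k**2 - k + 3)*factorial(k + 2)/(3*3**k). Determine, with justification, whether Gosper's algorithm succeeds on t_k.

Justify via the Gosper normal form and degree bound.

Yes. s_k = 2*(k - 2)*factorial(k + 2)/3**k.

Compute t_(k+1)/t_k: get (k + 3)*(-k + (k + 1)**2 + 2)/(3*(k**2 - k + 3)).
Normal form (A,B,C) = (k/3 + 1, 1, k**2 - k + 3).
Key eq: (k/3 + 1)·f(k+1) = (1)·f(k) + (k**2 - k + 3).
From deg A=1, deg B=0, deg C=2: d=1.
Solving with deg f ≤ 1: f(k) = 3*(k - 2).
So s_k = (B(k−1)f/C)·t_k = (3*(k - 2)/(k**2 - k + 3))·t_k = 2*(k - 2)*factorial(k + 2)/3**k.
Δs = 2*(k**2 - k + 3)*factorial(k + 2)/(3*3**k), as required.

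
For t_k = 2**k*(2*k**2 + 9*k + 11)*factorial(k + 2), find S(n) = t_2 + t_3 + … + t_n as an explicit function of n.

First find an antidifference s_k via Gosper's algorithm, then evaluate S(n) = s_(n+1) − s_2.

S(n) = 2*2**n*n*factorial(n + 3) + 4*2**n*factorial(n + 3) - 288

Step 1: r(k) = 2*(2*k**3 + 19*k**2 + 61*k + 66)/(2*k**2 + 9*k + 11).
Normal form (A,B,C) = (2*k + 6, 1, k**2 + 9*k/2 + 11/2).
Need (2*k + 6)·f(k+1) − (1)·f(k) = k**2 + 9*k/2 + 11/2.
Bound: deg f ≤ 1.
Match coefficients ⇒ f(k) = (k + 1)/2.
R(k) = B(k−1)·f(k)/C(k) = (k + 1)/(2*k**2 + 9*k + 11); s_k = R·t_k = 2**k*(k + 1)*factorial(k + 2).
Check: Δs_k = 2**k*(2*k**2 + 9*k + 11)*factorial(k + 2). ✓
Σ_(k=2)^n t_k = s_(n+1) − s_(2) = (2**(n + 1)*(n + 2)*factorial(n + 3)) − (288), i.e. 2*2**n*n*factorial(n + 3) + 4*2**n*factorial(n + 3) - 288.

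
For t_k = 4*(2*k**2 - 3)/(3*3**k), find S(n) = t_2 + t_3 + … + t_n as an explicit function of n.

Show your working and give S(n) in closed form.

S(n) = 2*3**(-n - 2)*(11*3**n - 6*n**2 - 18*n - 9)

The ratio is (2*(k + 1)**2 - 3)/(3*(2*k**2 - 3)).
Factor: A=1/3; B=1; C=k**2 - 3/2.
f must satisfy (1/3)·f(k+1) − (1)·f(k) = k**2 - 3/2.
deg f ≤ 2 (via 0,0,2).
Match coefficients ⇒ f(k) = -3*(2*k**2 + 2*k - 1)/4.
So s_k = (B(k−1)f/C)·t_k = (-3*(2*k**2 + 2*k - 1)/(2*(2*k**2 - 3)))·t_k = 2*(-2*k**2 - 2*k + 1)/3**k.
Verify: 4*(2*k**2 - 3)/(3*3**k) matches t_k.
Evaluate: s_(n+1) = 2*3**(-n - 1)*(-2*n**2 - 6*n - 3); subtract s_(2) = -22/9 ⇒ S(n) = 2*3**(-n - 2)*(11*3**n - 6*n**2 - 18*n - 9).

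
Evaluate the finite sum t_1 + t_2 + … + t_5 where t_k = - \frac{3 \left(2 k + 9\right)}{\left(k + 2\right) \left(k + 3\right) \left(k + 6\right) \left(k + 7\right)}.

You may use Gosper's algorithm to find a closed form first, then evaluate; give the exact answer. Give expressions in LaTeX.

Ratio r(k) = (k + 2)*(k + 6)*(2*k + 11)/((k + 4)*(k + 8)*(2*k + 9)).
A = k + 2, B = k + 8, C = k**3 + 27*k**2/2 + 121*k/2 + 90.
Set up (k + 2)·f(k+1) − (k + 7)·f(k) − (k**3 + 27*k**2/2 + 121*k/2 + 90) = 0.
Bound: deg f ≤ 5.
Coefficient equations give f(k) = k*(k + 3)*(k + 4)*(k + 5)*(k + 8)/24.
Get s_k = R·t_k = k*(-k - 8)/(4*(k**2 + 8*k + 12)) with R(k) = B(k−1)f(k)/C(k) = k*(k + 3)*(k + 7)*(k + 8)/(12*(2*k + 9)).
Check: Δs_k = 3*(-2*k - 9)/(k**4 + 18*k**3 + 113*k**2 + 288*k + 252). ✓
Σ_(k=1)^(5) t_k = s_(6) − s_(1) = -7/32 − (-3/28) = -25/224.

Σ = -25/224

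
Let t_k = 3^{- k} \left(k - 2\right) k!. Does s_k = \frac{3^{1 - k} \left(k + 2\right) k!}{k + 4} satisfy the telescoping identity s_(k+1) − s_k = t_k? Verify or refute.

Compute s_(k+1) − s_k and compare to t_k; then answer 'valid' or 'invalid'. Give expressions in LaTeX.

s_(k+1) = (k + 3)*factorial(k + 1)/(3**k*(k + 5))
s_(k+1) − s_k = (k**3 + 5*k**2 - 2*k - 18)*factorial(k)/(3**k*(k + 4)*(k + 5))
(s_(k+1) − s_k) − t_k = -2*(k**2 + 2*k - 11)*factorial(k)/(3**k*(k + 4)*(k + 5))

Invalid: residual - \frac{2 \cdot 3^{- k} \left(k^{2} + 2 k - 11\right) k!}{\left(k + 4\right) \left(k + 5\right)} ≠ 0.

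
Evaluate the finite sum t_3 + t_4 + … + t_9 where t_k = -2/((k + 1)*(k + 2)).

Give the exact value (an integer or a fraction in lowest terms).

r(k) = (k + 1)/(k + 3) after simplifying.
A = k + 1, B = k + 3, C = 1.
Set up (k + 1)·f(k+1) − (k + 2)·f(k) − (1) = 0.
From deg A=1, deg B=1, deg C=0: d=1.
Match coefficients ⇒ f(k) = k.
R(k) = B(k−1)·f(k)/C(k) = k*(k + 2); s_k = R·t_k = -2*k/(k + 1).
Check: Δs_k = -2/(k**2 + 3*k + 2). ✓
Telescoping: Σ = s_(10) − s_(3) = -20/11 − (-3/2) = -7/22.

Σ = -7/22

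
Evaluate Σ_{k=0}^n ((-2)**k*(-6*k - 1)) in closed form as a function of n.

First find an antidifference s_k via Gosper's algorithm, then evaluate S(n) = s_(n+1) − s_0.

S(n) = (-2)**(n + 1) - (-2)**(n + 2)*n + 1

Ratio r(k) = 2*(-6*k - 7)/(6*k + 1).
Take A(k)=-2, B(k)=1, C(k)=k + 1/6.
f must satisfy (-2)·f(k+1) − (1)·f(k) = k + 1/6.
deg f ≤ 1 (via 0,0,1).
Match coefficients ⇒ f(k) = -(2*k - 1)/6.
Get s_k = R·t_k = (-2)**k*(2*k - 1) with R(k) = B(k−1)f(k)/C(k) = -(2*k - 1)/(6*k + 1).
Δs = (-2)**k*(-6*k - 1), as required.
Telescope: S(n) = s_(n+1) − s_(0) = (-2)**(n + 1)*(2*n + 1) − (-1) = (-2)**(n + 1) - (-2)**(n + 2)*n + 1.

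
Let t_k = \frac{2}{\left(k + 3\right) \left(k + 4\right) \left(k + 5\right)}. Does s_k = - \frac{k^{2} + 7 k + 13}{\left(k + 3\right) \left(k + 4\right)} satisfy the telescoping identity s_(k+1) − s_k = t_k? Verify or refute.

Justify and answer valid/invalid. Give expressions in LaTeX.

valid (s_(k+1) − s_k reduces to t_k)

s_(k+1) = (-7*k - (k + 1)**2 - 20)/((k + 4)*(k + 5))
s_(k+1) − s_k = 2/(k**3 + 12*k**2 + 47*k + 60)
(s_(k+1) − s_k) − t_k = 0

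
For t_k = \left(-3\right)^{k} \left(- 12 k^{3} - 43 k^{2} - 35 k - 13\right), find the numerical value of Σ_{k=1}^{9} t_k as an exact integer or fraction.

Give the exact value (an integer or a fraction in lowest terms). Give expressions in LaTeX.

Σ = 198463701

The ratio is 3*(-12*k**3 - 79*k**2 - 157*k - 103)/(12*k**3 + 43*k**2 + 35*k + 13).
Normal form (A,B,C) = (-3, 1, k**3 + 43*k**2/12 + 35*k/12 + 13/12).
Solve (-3)·f(k+1) − (1)·f(k) = k**3 + 43*k**2/12 + 35*k/12 + 13/12.
deg f ≤ 3 (via 0,0,3).
Solving with deg f ≤ 3: f(k) = -(3*k**3 + 4*k**2 - 4*k + 1)/12.
Get s_k = R·t_k = (-3)**k*(3*k**3 + 4*k**2 - 4*k + 1) with R(k) = B(k−1)f(k)/C(k) = -(3*k**3 + 4*k**2 - 4*k + 1)/(12*k**3 + 43*k**2 + 35*k + 13).
Check: Δs_k = (-3)**k*(-12*k**3 - 43*k**2 - 35*k - 13). ✓
Telescoping: Σ = s_(10) − s_(1) = 198463689 − (-12) = 198463701.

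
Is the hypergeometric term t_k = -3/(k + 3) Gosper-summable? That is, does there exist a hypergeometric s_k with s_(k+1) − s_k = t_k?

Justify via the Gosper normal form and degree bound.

The ratio is (k + 3)/(k + 4).
Take A(k)=k + 3, B(k)=k + 4, C(k)=1.
Set up (k + 3)·f(k+1) − (k + 3)·f(k) − (1) = 0.
deg f ≤ 0 (via 1,1,0).
f = c0 ⇒ A·f(k+1) − B(k−1)·f(k) − C = -1. The system {-1 = 0} is inconsistent; no antidifference.

No — the linear system for f has no solution.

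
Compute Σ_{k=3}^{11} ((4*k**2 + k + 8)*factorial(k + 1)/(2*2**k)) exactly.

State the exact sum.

Σ = 273648267/4

Step 1: r(k) = (k + 2)*(k + 4*(k + 1)**2 + 9)/(2*(4*k**2 + k + 8)).
Gosper form: A/B · C(k+1)/C(k) with A=k/2 + 1, B=1, C=k**2 + k/4 + 2.
Key eq: (k/2 + 1)·f(k+1) = (1)·f(k) + (k**2 + k/4 + 2).
Bound: deg f ≤ 1.
A polynomial solution: f(k) = (4*k - 3)/2.
R(k) = B(k−1)·f(k)/C(k) = 2*(4*k - 3)/(4*k**2 + k + 8); s_k = R·t_k = (4*k - 3)*factorial(k + 1)/2**k.
Check: Δs_k = (4*k**2 + k + 8)*factorial(k + 1)/(2*2**k). ✓
Evaluate s at k=12 and k=3: 273648375/4 and 27; difference 273648267/4.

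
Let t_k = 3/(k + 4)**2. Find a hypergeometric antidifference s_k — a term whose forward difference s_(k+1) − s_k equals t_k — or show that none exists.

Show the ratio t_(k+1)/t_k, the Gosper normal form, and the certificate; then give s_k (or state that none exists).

not Gosper-summable; s_k does not exist

t_(k+1)/t_k = (k + 4)**2/(k + 5)**2.
Gosper form: A/B · C(k+1)/C(k) with A=k**2 + 8*k + 16, B=k**2 + 10*k + 25, C=1.
f must satisfy (k**2 + 8*k + 16)·f(k+1) − (k**2 + 8*k + 16)·f(k) = 1.
d = 0 from the (2,2,0) case.
Put f(k) = c0: A·f(k+1) − B(k−1)·f(k) − C = -1; need -1 = 0 — inconsistent ⇒ no f, not summable.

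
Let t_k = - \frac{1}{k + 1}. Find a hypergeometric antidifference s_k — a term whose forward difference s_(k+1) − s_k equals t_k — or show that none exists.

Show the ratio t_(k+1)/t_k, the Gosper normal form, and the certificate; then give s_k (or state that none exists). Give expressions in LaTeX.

The ratio is (k + 1)/(k + 2).
Gosper form: A/B · C(k+1)/C(k) with A=k + 1, B=k + 2, C=1.
Solve (k + 1)·f(k+1) − (k + 1)·f(k) = 1.
From deg A=1, deg B=1, deg C=0: d=0.
Write f(k) = c0. Then LHS − RHS = -1, requiring -1 = 0: contradictory. No certificate.

not Gosper-summable; s_k does not exist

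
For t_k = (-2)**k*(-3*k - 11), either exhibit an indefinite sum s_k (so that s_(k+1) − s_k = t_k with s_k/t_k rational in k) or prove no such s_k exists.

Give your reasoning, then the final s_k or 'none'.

Compute t_(k+1)/t_k: get 2*(-3*k - 14)/(3*k + 11).
So A=-2 and B=1, with C=k + 11/3.
Need (-2)·f(k+1) − (1)·f(k) = k + 11/3.
Bound: deg f ≤ 1.
A polynomial solution: f(k) = -(k + 3)/3.
So s_k = (B(k−1)f/C)·t_k = (-(k + 3)/(3*k + 11))·t_k = (-2)**k*(k + 3).
Check: Δs_k = (-2)**k*(-3*k - 11). ✓

s_k = (-2)**k*(k + 3)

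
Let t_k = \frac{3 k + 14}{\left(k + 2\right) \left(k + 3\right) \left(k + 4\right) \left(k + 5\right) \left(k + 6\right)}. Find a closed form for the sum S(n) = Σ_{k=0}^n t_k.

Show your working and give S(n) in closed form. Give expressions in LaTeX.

t_(k+1)/t_k = (k + 2)*(3*k + 17)/((k + 7)*(3*k + 14)).
Factor: A=k + 2; B=k + 7; C=k + 14/3.
Set up (k + 2)·f(k+1) − (k + 6)·f(k) − (k + 14/3) = 0.
Bound: deg f ≤ 4.
A polynomial solution: f(k) = k*(k + 4)*(k**2 + 10*k + 31)/90.
So s_k = (B(k−1)f/C)·t_k = (k*(k + 4)*(k + 6)*(k**2 + 10*k + 31)/(30*(3*k + 14)))·t_k = k*(k**2 + 10*k + 31)/(30*(k**3 + 10*k**2 + 31*k + 30)).
Check: Δs_k = (3*k + 14)/(k**5 + 20*k**4 + 155*k**3 + 580*k**2 + 1044*k + 720). ✓
s_(n+1) = (n**3 + 13*n**2 + 54*n + 42)/(30*(n**3 + 13*n**2 + 54*n + 72)) and s_(0) = 0, so S(n) = (n**3 + 13*n**2 + 54*n + 42)/(30*(n**3 + 13*n**2 + 54*n + 72)).

S(n) = \frac{n^{3} + 13 n^{2} + 54 n + 42}{30 \left(n^{3} + 13 n^{2} + 54 n + 72\right)}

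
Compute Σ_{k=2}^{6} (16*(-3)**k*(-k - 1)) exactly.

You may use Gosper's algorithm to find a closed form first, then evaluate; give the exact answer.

The ratio is 3*(-k - 2)/(k + 1).
Gosper form: A/B · C(k+1)/C(k) with A=-3, B=1, C=k + 1.
f must satisfy (-3)·f(k+1) − (1)·f(k) = k + 1.
d = 1 from the (0,0,1) case.
Match coefficients ⇒ f(k) = -(4*k + 1)/16.
Then R = B(k−1)f/C = -(4*k + 1)/(16*(k + 1)), so s_k = R(k)·t_k = (-3)**k*(4*k + 1).
s_(k+1) − s_k = 16*(-3)**k*(-k - 1) = t_k.
Sum = s_(7) − s_(2); s_(7) = -63423, s_(2) = 81 ⇒ -63504.

Σ = -63504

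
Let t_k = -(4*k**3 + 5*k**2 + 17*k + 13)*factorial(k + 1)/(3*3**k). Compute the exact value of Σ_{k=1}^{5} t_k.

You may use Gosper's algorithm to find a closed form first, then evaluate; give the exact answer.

Σ = -27404/27

t_(k+1)/t_k = (4*k**4 + 25*k**3 + 73*k**2 + 117*k + 78)/(3*(4*k**3 + 5*k**2 + 17*k + 13)).
Take A(k)=k/3 + 2/3, B(k)=1, C(k)=k**3 + 5*k**2/4 + 17*k/4 + 13/4.
Need (k/3 + 2/3)·f(k+1) − (1)·f(k) = k**3 + 5*k**2/4 + 17*k/4 + 13/4.
d = 2 from the (1,0,3) case.
Coefficient equations give f(k) = 3*(k + 1)*(4*k - 3)/4.
Then R = B(k−1)f/C = 3*(k + 1)*(4*k - 3)/(4*k**3 + 5*k**2 + 17*k + 13), so s_k = R(k)·t_k = -(k + 1)*(4*k - 3)*factorial(k + 1)/3**k.
Verify: -(4*k**3 + 5*k**2 + 17*k + 13)*factorial(k + 1)/(3*3**k) matches t_k.
Evaluate s at k=6 and k=1: -27440/27 and -4/3; difference -27404/27.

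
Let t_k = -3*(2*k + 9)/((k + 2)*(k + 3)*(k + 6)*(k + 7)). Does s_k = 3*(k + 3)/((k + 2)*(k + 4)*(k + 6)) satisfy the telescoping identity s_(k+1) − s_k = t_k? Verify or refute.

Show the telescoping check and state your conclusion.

s_(k+1) = 3*(k + 4)/((k + 3)*(k + 5)*(k + 7))
s_(k+1) − s_k = 3*(-2*k**3 - 24*k**2 - 94*k - 123)/(k**6 + 27*k**5 + 295*k**4 + 1665*k**3 + 5104*k**2 + 8028*k + 5040)
(s_(k+1) − s_k) − t_k = 9*(k**2 + 9*k + 19)/(k**6 + 27*k**5 + 295*k**4 + 1665*k**3 + 5104*k**2 + 8028*k + 5040)

Invalid: residual 9*(k**2 + 9*k + 19)/(k**6 + 27*k**5 + 295*k**4 + 1665*k**3 + 5104*k**2 + 8028*k + 5040) ≠ 0.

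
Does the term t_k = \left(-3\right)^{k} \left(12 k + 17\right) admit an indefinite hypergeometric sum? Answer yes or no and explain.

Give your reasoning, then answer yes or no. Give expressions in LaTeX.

Yes. s_k = \left(-3\right)^{k} \left(- 3 k - 2\right).

Compute t_(k+1)/t_k: get 3*(-12*k - 29)/(12*k + 17).
Factor: A=-3; B=1; C=k + 17/12.
Set up (-3)·f(k+1) − (1)·f(k) − (k + 17/12) = 0.
Bound: deg f ≤ 1.
Match coefficients ⇒ f(k) = -(3*k + 2)/12.
So s_k = (B(k−1)f/C)·t_k = (-(3*k + 2)/(12*k + 17))·t_k = (-3)**k*(-3*k - 2).
Verify: (-3)**k*(12*k + 17) matches t_k.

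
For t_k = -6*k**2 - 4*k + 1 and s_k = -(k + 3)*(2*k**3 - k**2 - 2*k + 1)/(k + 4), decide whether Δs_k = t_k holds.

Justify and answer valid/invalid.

Invalid: residual (4*k**3 + 29*k**2 + 17*k - 5)/(k**2 + 9*k + 20) ≠ 0.

s_(k+1) = k*(-2*k**3 - 13*k**2 - 22*k - 8)/(k + 5)
s_(k+1) − s_k = 3*(-2*k**4 - 18*k**3 - 42*k**2 - 18*k + 5)/(k**2 + 9*k + 20)
(s_(k+1) − s_k) − t_k = (4*k**3 + 29*k**2 + 17*k - 5)/(k**2 + 9*k + 20)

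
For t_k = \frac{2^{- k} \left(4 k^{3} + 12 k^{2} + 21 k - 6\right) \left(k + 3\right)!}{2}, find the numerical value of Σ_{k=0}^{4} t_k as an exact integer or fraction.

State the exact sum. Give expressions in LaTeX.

The ratio is (4*k**4 + 40*k**3 + 153*k**2 + 259*k + 124)/(2*(4*k**3 + 12*k**2 + 21*k - 6)).
Normal form (A,B,C) = (k/2 + 2, 1, k**3 + 3*k**2 + 21*k/4 - 3/2).
Need (k/2 + 2)·f(k+1) − (1)·f(k) = k**3 + 3*k**2 + 21*k/4 - 3/2.
Degrees (1,0,3) ⇒ d ≤ 2.
Solving with deg f ≤ 2: f(k) = (2*k - 3)*(2*k + 1)/2.
Get s_k = R·t_k = (2*k - 3)*(2*k + 1)*factorial(k + 3)/2**k with R(k) = B(k−1)f(k)/C(k) = 2*(2*k - 3)*(2*k + 1)/(4*k**3 + 12*k**2 + 21*k - 6).
Check: Δs_k = (4*k**3 + 12*k**2 + 21*k - 6)*factorial(k + 3)/(2*2**k). ✓
Σ_(k=0)^(4) t_k = s_(5) − s_(0) = 97020 − (-18) = 97038.

Σ = 97038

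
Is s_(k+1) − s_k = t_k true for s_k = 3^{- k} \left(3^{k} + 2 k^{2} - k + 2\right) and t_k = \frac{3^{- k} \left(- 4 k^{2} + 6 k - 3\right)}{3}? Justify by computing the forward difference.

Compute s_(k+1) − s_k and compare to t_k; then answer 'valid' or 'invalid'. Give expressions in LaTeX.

Valid — Δs_k = t_k.

s_(k+1) = (3*3**k - k + 2*(k + 1)**2 + 1)/(3*3**k)
s_(k+1) − s_k = (-4*k**2 + 6*k - 3)/(3*3**k)
(s_(k+1) − s_k) − t_k = 0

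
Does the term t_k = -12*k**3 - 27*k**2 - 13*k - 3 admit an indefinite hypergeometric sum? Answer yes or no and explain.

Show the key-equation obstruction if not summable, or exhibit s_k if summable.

Yes. s_k = k*(-3*k**3 - 3*k**2 + 4*k - 1).

r(k) = (12*k**3 + 63*k**2 + 103*k + 55)/(12*k**3 + 27*k**2 + 13*k + 3) after simplifying.
Normal form (A,B,C) = (1, 1, k**3 + 9*k**2/4 + 13*k/12 + 1/4).
f must satisfy (1)·f(k+1) − (1)·f(k) = k**3 + 9*k**2/4 + 13*k/12 + 1/4.
Degrees (0,0,3) ⇒ d ≤ 4.
Solve for f: f(k) = k*(3*k**3 + 3*k**2 - 4*k + 1)/12 (degree 4 ≤ 4).
Then R = B(k−1)f/C = k*(3*k**3 + 3*k**2 - 4*k + 1)/(12*k**3 + 27*k**2 + 13*k + 3), so s_k = R(k)·t_k = k*(-3*k**3 - 3*k**2 + 4*k - 1).
s_(k+1) − s_k = -12*k**3 - 27*k**2 - 13*k - 3 = t_k.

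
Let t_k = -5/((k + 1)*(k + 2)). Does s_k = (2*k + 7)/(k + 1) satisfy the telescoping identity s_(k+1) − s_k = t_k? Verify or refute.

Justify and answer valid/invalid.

s_(k+1) = (2*k + 9)/(k + 2)
s_(k+1) − s_k = -5/(k**2 + 3*k + 2)
(s_(k+1) − s_k) − t_k = 0

Valid: the claim telescopes to t_k.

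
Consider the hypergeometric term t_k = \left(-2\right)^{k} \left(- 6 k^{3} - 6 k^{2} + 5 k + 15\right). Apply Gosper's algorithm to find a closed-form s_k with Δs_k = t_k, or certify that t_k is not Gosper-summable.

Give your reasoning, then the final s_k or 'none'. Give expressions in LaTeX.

s_k = \left(-2\right)^{k} \left(2 k^{3} - 2 k^{2} - 3 k - 3\right)

r(k) = 2*(-6*k**3 - 24*k**2 - 25*k + 8)/(6*k**3 + 6*k**2 - 5*k - 15) after simplifying.
So A=-2 and B=1, with C=k**3 + k**2 - 5*k/6 - 5/2.
Solve (-2)·f(k+1) − (1)·f(k) = k**3 + k**2 - 5*k/6 - 5/2.
Bound: deg f ≤ 3.
A polynomial solution: f(k) = -(2*k**3 - 2*k**2 - 3*k - 3)/6.
Certificate R = B(k−1)f/C = -(2*k**3 - 2*k**2 - 3*k - 3)/(6*k**3 + 6*k**2 - 5*k - 15) gives s_k = (-2)**k*(2*k**3 - 2*k**2 - 3*k - 3).
s_(k+1) − s_k = (-2)**k*(-6*k**3 - 6*k**2 + 5*k + 15) = t_k.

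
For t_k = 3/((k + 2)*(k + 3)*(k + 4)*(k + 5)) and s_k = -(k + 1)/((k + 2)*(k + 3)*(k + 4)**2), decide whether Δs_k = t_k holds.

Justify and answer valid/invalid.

s_(k+1) = (-k - 2)/((k + 3)*(k + 4)*(k + 5)**2)
s_(k+1) − s_k = 3*(k**2 + 5*k + 3)/(k**6 + 23*k**5 + 217*k**4 + 1073*k**3 + 2926*k**2 + 4160*k + 2400)
(s_(k+1) − s_k) − t_k = 3*(-4*k - 17)/(k**6 + 23*k**5 + 217*k**4 + 1073*k**3 + 2926*k**2 + 4160*k + 2400)

Invalid: residual 3*(-4*k - 17)/(k**6 + 23*k**5 + 217*k**4 + 1073*k**3 + 2926*k**2 + 4160*k + 2400) ≠ 0.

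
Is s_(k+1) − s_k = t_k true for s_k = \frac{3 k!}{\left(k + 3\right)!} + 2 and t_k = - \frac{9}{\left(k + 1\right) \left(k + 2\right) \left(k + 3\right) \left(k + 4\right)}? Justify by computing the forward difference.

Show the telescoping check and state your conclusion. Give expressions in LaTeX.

s_(k+1) = 3*factorial(k + 1)/factorial(k + 4) + 2
s_(k+1) − s_k = -9/((k + 1)*(k + 2)*(k + 3)*(k + 4))
(s_(k+1) − s_k) − t_k = 0

Valid: the claim telescopes to t_k.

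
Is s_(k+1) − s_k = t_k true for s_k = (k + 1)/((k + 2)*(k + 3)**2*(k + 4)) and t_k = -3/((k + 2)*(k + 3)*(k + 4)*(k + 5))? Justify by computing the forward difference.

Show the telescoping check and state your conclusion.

s_(k+1) = (k + 2)/((k + 3)*(k + 4)**2*(k + 5))
s_(k+1) − s_k = (-(k + 1)*(k + 4)*(k + 5) + (k + 2)**2*(k + 3))/((k + 2)*(k + 3)**2*(k + 4)**2*(k + 5))
(s_(k+1) − s_k) − t_k = 4*(2*k + 7)/(k**6 + 21*k**5 + 181*k**4 + 819*k**3 + 2050*k**2 + 2688*k + 1440)

Invalid: residual 4*(2*k + 7)/(k**6 + 21*k**5 + 181*k**4 + 819*k**3 + 2050*k**2 + 2688*k + 1440) ≠ 0.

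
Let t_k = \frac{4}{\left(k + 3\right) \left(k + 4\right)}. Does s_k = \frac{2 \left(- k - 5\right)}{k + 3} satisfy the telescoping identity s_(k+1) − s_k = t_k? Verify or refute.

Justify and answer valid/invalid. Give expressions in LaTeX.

s_(k+1) = 2*(-k - 6)/(k + 4)
s_(k+1) − s_k = 4/(k**2 + 7*k + 12)
(s_(k+1) − s_k) − t_k = 0

valid; difference matches t_k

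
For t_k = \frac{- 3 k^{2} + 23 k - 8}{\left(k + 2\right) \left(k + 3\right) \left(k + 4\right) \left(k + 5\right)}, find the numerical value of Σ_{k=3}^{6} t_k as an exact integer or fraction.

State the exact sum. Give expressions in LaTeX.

t_(k+1)/t_k = -(k + 2)*(23*k - 3*(k + 1)**2 + 15)/((k + 6)*(3*k**2 - 23*k + 8)).
Take A(k)=k + 2, B(k)=k + 6, C(k)=k**2 - 23*k/3 + 8/3.
Set up (k + 2)·f(k+1) − (k + 5)·f(k) − (k**2 - 23*k/3 + 8/3) = 0.
d = 3 from the (1,1,2) case.
Coefficient equations give f(k) = k*(k**2 - 27*k + 74)/36.
Then R = B(k−1)f/C = k*(k + 5)*(k**2 - 27*k + 74)/(12*(3*k**2 - 23*k + 8)), so s_k = R(k)·t_k = k*(-k**2 + 27*k - 74)/(12*(k + 2)*(k + 3)*(k + 4)).
Check: Δs_k = (-3*k**2 + 23*k - 8)/(k**4 + 14*k**3 + 71*k**2 + 154*k + 120). ✓
Telescoping: Σ = s_(7) − s_(3) = 7/180 − (-1/420) = 13/315.

Σ = 13/315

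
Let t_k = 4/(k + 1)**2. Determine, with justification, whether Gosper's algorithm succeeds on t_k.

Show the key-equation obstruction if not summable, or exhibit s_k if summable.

No. Not Gosper-summable.

r(k) = (k + 1)**2/(k + 2)**2 after simplifying.
Gosper form: A/B · C(k+1)/C(k) with A=k**2 + 2*k + 1, B=k**2 + 4*k + 4, C=1.
Set up (k**2 + 2*k + 1)·f(k+1) − (k**2 + 2*k + 1)·f(k) − (1) = 0.
deg f ≤ 0 (via 2,2,0).
Put f(k) = c0: A·f(k+1) − B(k−1)·f(k) − C = -1; need -1 = 0 — inconsistent ⇒ no f, not summable.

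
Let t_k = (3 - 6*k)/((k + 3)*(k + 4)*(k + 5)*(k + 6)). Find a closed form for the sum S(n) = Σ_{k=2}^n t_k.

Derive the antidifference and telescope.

t_(k+1)/t_k = (k + 3)*(2*k + 1)/((k + 7)*(2*k - 1)).
Normal form (A,B,C) = (k + 3, k + 7, k - 1/2).
Set up (k + 3)·f(k+1) − (k + 6)·f(k) − (k - 1/2) = 0.
Degrees (1,1,1) ⇒ d ≤ 3.
Coefficient equations give f(k) = k*(k**2 + 12*k - 43)/180.
Then R = B(k−1)f/C = k*(k + 6)*(k**2 + 12*k - 43)/(90*(2*k - 1)), so s_k = R(k)·t_k = -k*(k**2 + 12*k - 43)/(30*(k + 3)*(k + 4)*(k + 5)).
Check: Δs_k = 3*(1 - 2*k)/(k**4 + 18*k**3 + 119*k**2 + 342*k + 360). ✓
Telescope: S(n) = s_(n+1) − s_(2) = (-n**3 - 15*n**2 + 16*n + 30)/(30*(n**3 + 15*n**2 + 74*n + 120)) − (1/210) = (-4*n**3 - 60*n**2 + 19*n + 45)/(105*(n**3 + 15*n**2 + 74*n + 120)).

S(n) = (-4*n**3 - 60*n**2 + 19*n + 45)/(105*(n**3 + 15*n**2 + 74*n + 120))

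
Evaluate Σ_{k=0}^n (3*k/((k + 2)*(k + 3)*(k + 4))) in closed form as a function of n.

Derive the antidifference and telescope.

The ratio is (k + 1)*(k + 2)/(k*(k + 5)).
Factor: A=k + 2; B=k + 5; C=k.
f must satisfy (k + 2)·f(k+1) − (k + 4)·f(k) = k.
From deg A=1, deg B=1, deg C=1: d=2.
A polynomial solution: f(k) = k*(k - 1)/6.
Get s_k = R·t_k = k*(k - 1)/(2*(k + 2)*(k + 3)) with R(k) = B(k−1)f(k)/C(k) = (k - 1)*(k + 4)/6.
Verify: 3*k/(k**3 + 9*k**2 + 26*k + 24) matches t_k.
s_(n+1) = n*(n + 1)/(2*(n**2 + 7*n + 12)) and s_(0) = 0, so S(n) = n*(n + 1)/(2*(n**2 + 7*n + 12)).

S(n) = n*(n + 1)/(2*(n**2 + 7*n + 12))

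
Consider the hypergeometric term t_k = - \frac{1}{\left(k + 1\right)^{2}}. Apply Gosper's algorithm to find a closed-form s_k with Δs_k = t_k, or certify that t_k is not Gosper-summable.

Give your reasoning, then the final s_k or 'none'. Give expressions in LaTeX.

t_(k+1)/t_k = (k + 1)**2/(k + 2)**2.
Take A(k)=k**2 + 2*k + 1, B(k)=k**2 + 4*k + 4, C(k)=1.
Need (k**2 + 2*k + 1)·f(k+1) − (k**2 + 2*k + 1)·f(k) = 1.
deg f ≤ 0 (via 2,2,0).
Put f(k) = c0: A·f(k+1) − B(k−1)·f(k) − C = -1; need -1 = 0 — inconsistent ⇒ no f, not summable.

none — t_k is not Gosper-summable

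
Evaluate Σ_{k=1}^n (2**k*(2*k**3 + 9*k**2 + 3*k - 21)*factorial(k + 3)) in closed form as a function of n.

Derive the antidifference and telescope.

S(n) = 2*2**n*n**2*factorial(n + 4) + 2*2**n*n*factorial(n + 4) - 6*2**n*factorial(n + 4) + 144

t_(k+1)/t_k = 2*(2*k**4 + 23*k**3 + 87*k**2 + 101*k - 28)/(2*k**3 + 9*k**2 + 3*k - 21).
Normal form (A,B,C) = (2*k + 8, 1, k**3 + 9*k**2/2 + 3*k/2 - 21/2).
Solve (2*k + 8)·f(k+1) − (1)·f(k) = k**3 + 9*k**2/2 + 3*k/2 - 21/2.
d = 2 from the (1,0,3) case.
Solve for f: f(k) = (k**2 - k - 3)/2 (degree 2 ≤ 2).
Get s_k = R·t_k = 2**k*(k**2 - k - 3)*factorial(k + 3) with R(k) = B(k−1)f(k)/C(k) = (k**2 - k - 3)/(2*k**3 + 9*k**2 + 3*k - 21).
Δs = 2**k*(2*k**3 + 9*k**2 + 3*k - 21)*factorial(k + 3), as required.
s_(n+1) = 2**(n + 1)*(n**2 + n - 3)*factorial(n + 4) and s_(1) = -144, so S(n) = 2*2**n*n**2*factorial(n + 4) + 2*2**n*n*factorial(n + 4) - 6*2**n*factorial(n + 4) + 144.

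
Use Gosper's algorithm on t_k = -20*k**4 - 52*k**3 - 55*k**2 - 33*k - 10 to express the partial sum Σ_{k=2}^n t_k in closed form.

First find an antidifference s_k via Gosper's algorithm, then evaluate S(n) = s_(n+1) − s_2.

S(n) = -4*n**5 - 23*n**4 - 51*n**3 - 57*n**2 - 35*n + 170

Compute t_(k+1)/t_k: get (20*k**4 + 132*k**3 + 331*k**2 + 379*k + 170)/(20*k**4 + 52*k**3 + 55*k**2 + 33*k + 10).
So A=1 and B=1, with C=k**4 + 13*k**3/5 + 11*k**2/4 + 33*k/20 + 1/2.
Need (1)·f(k+1) − (1)·f(k) = k**4 + 13*k**3/5 + 11*k**2/4 + 33*k/20 + 1/2.
d = 5 from the (0,0,4) case.
Coefficient equations give f(k) = k*(k + 1)*(4*k**3 - k**2 + 2)/20.
So s_k = (B(k−1)f/C)·t_k = (k*(4*k**3 - k**2 + 2)/(20*k**3 + 32*k**2 + 23*k + 10))·t_k = k*(-4*k**4 - 3*k**3 + k**2 - 2*k - 2).
Δs = -20*k**4 - 52*k**3 - 55*k**2 - 33*k - 10, as required.
Telescope: S(n) = s_(n+1) − s_(2) = -4*n**5 - 23*n**4 - 51*n**3 - 57*n**2 - 35*n - 10 − (-180) = -4*n**5 - 23*n**4 - 51*n**3 - 57*n**2 - 35*n + 170.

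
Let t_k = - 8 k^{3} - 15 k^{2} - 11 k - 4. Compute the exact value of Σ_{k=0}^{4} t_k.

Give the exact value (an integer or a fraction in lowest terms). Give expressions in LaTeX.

Σ = -1380

The ratio is (8*k**3 + 39*k**2 + 65*k + 38)/(8*k**3 + 15*k**2 + 11*k + 4).
Normal form (A,B,C) = (1, 1, k**3 + 15*k**2/8 + 11*k/8 + 1/2).
Need (1)·f(k+1) − (1)·f(k) = k**3 + 15*k**2/8 + 11*k/8 + 1/2.
d = 4 from the (0,0,3) case.
Match coefficients ⇒ f(k) = k*(k + 1)*(2*k**2 - k + 1)/8.
Then R = B(k−1)f/C = k*(2*k**2 - k + 1)/(8*k**2 + 7*k + 4), so s_k = R(k)·t_k = -2*k**4 - k**3 - k.
Δs = -8*k**3 - 15*k**2 - 11*k - 4, as required.
Σ_(k=0)^(4) t_k = s_(5) − s_(0) = -1380 − (0) = -1380.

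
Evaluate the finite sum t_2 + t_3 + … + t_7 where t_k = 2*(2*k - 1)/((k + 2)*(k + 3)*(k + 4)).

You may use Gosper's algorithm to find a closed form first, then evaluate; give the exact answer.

Σ = 51/220

Ratio r(k) = (k + 2)*(2*k + 1)/((k + 5)*(2*k - 1)).
Factor: A=k + 2; B=k + 5; C=k - 1/2.
Solve (k + 2)·f(k+1) − (k + 4)·f(k) = k - 1/2.
From deg A=1, deg B=1, deg C=1: d=2.
Solving with deg f ≤ 2: f(k) = k*(k - 3)/8.
Then R = B(k−1)f/C = k*(k - 3)*(k + 4)/(4*(2*k - 1)), so s_k = R(k)·t_k = k*(k - 3)/(2*(k + 2)*(k + 3)).
s_(k+1) − s_k = 2*(2*k - 1)/(k**3 + 9*k**2 + 26*k + 24) = t_k.
Sum = s_(8) − s_(2); s_(8) = 2/11, s_(2) = -1/20 ⇒ 51/220.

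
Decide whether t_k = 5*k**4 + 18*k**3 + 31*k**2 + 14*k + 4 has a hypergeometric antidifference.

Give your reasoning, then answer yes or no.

The ratio is (5*k**4 + 38*k**3 + 115*k**2 + 150*k + 72)/(5*k**4 + 18*k**3 + 31*k**2 + 14*k + 4).
Normal form (A,B,C) = (1, 1, k**4 + 18*k**3/5 + 31*k**2/5 + 14*k/5 + 4/5).
Set up (1)·f(k+1) − (1)·f(k) − (k**4 + 18*k**3/5 + 31*k**2/5 + 14*k/5 + 4/5) = 0.
From deg A=0, deg B=0, deg C=4: d=5.
Match coefficients ⇒ f(k) = k*(k**4 + 2*k**3 + 3*k**2 - 4*k + 2)/5.
Get s_k = R·t_k = k*(k**4 + 2*k**3 + 3*k**2 - 4*k + 2) with R(k) = B(k−1)f(k)/C(k) = k*(k**4 + 2*k**3 + 3*k**2 - 4*k + 2)/(5*k**4 + 18*k**3 + 31*k**2 + 14*k + 4).
s_(k+1) − s_k = 5*k**4 + 18*k**3 + 31*k**2 + 14*k + 4 = t_k.

Yes. s_k = k*(k**4 + 2*k**3 + 3*k**2 - 4*k + 2).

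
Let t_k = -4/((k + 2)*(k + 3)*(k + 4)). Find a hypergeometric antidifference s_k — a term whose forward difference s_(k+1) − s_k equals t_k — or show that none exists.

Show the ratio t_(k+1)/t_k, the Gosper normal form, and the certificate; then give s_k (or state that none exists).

s_k = k*(-k - 5)/(3*(k + 2)*(k + 3))

Ratio r(k) = (k + 2)/(k + 5).
A = k + 2, B = k + 5, C = 1.
Set up (k + 2)·f(k+1) − (k + 4)·f(k) − (1) = 0.
Bound: deg f ≤ 2.
A polynomial solution: f(k) = k*(k + 5)/12.
Then R = B(k−1)f/C = k*(k + 4)*(k + 5)/12, so s_k = R(k)·t_k = k*(-k - 5)/(3*(k + 2)*(k + 3)).
Verify: -4/(k**3 + 9*k**2 + 26*k + 24) matches t_k.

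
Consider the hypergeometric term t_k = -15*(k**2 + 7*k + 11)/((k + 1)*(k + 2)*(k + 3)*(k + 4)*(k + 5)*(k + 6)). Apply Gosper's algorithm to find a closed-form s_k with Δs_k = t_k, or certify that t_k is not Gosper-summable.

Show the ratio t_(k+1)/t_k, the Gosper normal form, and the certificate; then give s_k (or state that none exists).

s_k = k*(-k**2 - 9*k - 23)/(3*(k**3 + 9*k**2 + 23*k + 15))

Step 1: r(k) = (k + 1)*(7*k + (k + 1)**2 + 18)/((k + 7)*(k**2 + 7*k + 11)).
Take A(k)=k + 1, B(k)=k + 7, C(k)=k**2 + 7*k + 11.
Solve (k + 1)·f(k+1) − (k + 6)·f(k) = k**2 + 7*k + 11.
Bound: deg f ≤ 5.
Match coefficients ⇒ f(k) = k*(k + 2)*(k + 4)*(k**2 + 9*k + 23)/45.
So s_k = (B(k−1)f/C)·t_k = (k*(k + 2)*(k + 4)*(k + 6)*(k**2 + 9*k + 23)/(45*(k**2 + 7*k + 11)))·t_k = k*(-k**2 - 9*k - 23)/(3*(k**3 + 9*k**2 + 23*k + 15)).
Δs = 15*(-k**2 - 7*k - 11)/(k**6 + 21*k**5 + 175*k**4 + 735*k**3 + 1624*k**2 + 1764*k + 720), as required.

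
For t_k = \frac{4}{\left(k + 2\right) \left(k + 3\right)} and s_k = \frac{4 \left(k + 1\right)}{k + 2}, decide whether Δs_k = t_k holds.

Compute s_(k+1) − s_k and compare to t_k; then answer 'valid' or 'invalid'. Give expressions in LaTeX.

s_(k+1) = 4*(k + 2)/(k + 3)
s_(k+1) − s_k = 4/(k**2 + 5*k + 6)
(s_(k+1) − s_k) − t_k = 0

valid; difference matches t_k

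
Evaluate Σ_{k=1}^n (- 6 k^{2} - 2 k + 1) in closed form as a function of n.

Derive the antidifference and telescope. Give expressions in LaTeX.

S(n) = n \left(- 2 n^{2} - 4 n - 1\right)

Step 1: r(k) = (6*k**2 + 14*k + 7)/(6*k**2 + 2*k - 1).
So A=1 and B=1, with C=k**2 + k/3 - 1/6.
Key eq: (1)·f(k+1) = (1)·f(k) + (k**2 + k/3 - 1/6).
From deg A=0, deg B=0, deg C=2: d=3.
A polynomial solution: f(k) = k*(2*k**2 - 2*k - 1)/6.
Get s_k = R·t_k = k*(-2*k**2 + 2*k + 1) with R(k) = B(k−1)f(k)/C(k) = k*(2*k**2 - 2*k - 1)/(6*k**2 + 2*k - 1).
Verify: -6*k**2 - 2*k + 1 matches t_k.
Telescope: S(n) = s_(n+1) − s_(1) = -2*n**3 - 4*n**2 - n + 1 − (1) = n*(-2*n**2 - 4*n - 1).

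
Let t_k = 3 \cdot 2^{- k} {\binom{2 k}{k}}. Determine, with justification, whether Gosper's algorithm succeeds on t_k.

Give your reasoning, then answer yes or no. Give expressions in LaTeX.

No. Not Gosper-summable.

Compute t_(k+1)/t_k: get (2*k + 1)/(k + 1).
Take A(k)=2*k + 1, B(k)=k + 1, C(k)=1.
f must satisfy (2*k + 1)·f(k+1) − (k)·f(k) = 1.
d = -1 from the (1,1,0) case.
Bound -1 < 0, so the key equation has no polynomial solution.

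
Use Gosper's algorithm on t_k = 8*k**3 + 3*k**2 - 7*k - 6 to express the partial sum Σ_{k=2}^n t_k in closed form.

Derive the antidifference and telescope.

The ratio is (8*k**3 + 27*k**2 + 23*k - 2)/(8*k**3 + 3*k**2 - 7*k - 6).
So A=1 and B=1, with C=k**3 + 3*k**2/8 - 7*k/8 - 3/4.
Solve (1)·f(k+1) − (1)·f(k) = k**3 + 3*k**2/8 - 7*k/8 - 3/4.
From deg A=0, deg B=0, deg C=3: d=4.
A polynomial solution: f(k) = k*(2*k**3 - 3*k**2 - 3*k - 2)/8.
Then R = B(k−1)f/C = k*(2*k**3 - 3*k**2 - 3*k - 2)/(8*k**3 + 3*k**2 - 7*k - 6), so s_k = R(k)·t_k = k*(2*k**3 - 3*k**2 - 3*k - 2).
Verify: 8*k**3 + 3*k**2 - 7*k - 6 matches t_k.
Telescope: S(n) = s_(n+1) − s_(2) = 2*n**4 + 5*n**3 - 9*n - 6 − (-8) = 2*n**4 + 5*n**3 - 9*n + 2.

S(n) = 2*n**4 + 5*n**3 - 9*n + 2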